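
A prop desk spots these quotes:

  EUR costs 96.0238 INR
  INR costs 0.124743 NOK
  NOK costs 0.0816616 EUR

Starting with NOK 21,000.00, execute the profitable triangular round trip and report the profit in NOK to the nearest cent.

Profit: NOK 468.73

Profitable loop is NOK → INR → EUR → NOK:
NOK 21,000.00 ÷ 0.124743 = INR 168,346.12
INR 168,346.12 ÷ 96.0238 = EUR 1,753.17
EUR 1,753.17 ÷ 0.0816616 = NOK 21,468.73
Profit = NOK 21,468.73 − NOK 21,000.00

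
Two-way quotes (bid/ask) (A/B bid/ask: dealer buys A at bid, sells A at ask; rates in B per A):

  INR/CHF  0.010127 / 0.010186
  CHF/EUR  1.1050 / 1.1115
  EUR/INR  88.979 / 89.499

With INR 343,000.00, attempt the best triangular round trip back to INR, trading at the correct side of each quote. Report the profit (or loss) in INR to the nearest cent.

Best loop INR → CHF → EUR → INR:
INR 343,000.00 × 0.010127 (sell INR at bid) = CHF 3,473.56
CHF 3,473.56 × 1.1050 (sell CHF at bid) = EUR 3,838.28
EUR 3,838.28 × 88.979 (sell EUR at bid) = INR 341,526.75

Net result: INR -1,473.25 (no profitable arbitrage after spreads)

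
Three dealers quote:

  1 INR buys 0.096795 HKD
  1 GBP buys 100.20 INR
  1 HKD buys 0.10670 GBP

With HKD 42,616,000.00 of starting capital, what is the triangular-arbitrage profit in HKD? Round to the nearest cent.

Profitable loop is HKD → GBP → INR → HKD:
HKD 42,616,000.00 × 0.10670 = GBP 4,547,127.20
GBP 4,547,127.20 × 100.20 = INR 455,622,145.44
INR 455,622,145.44 × 0.096795 = HKD 44,101,945.57
Profit = HKD 44,101,945.57 − HKD 42,616,000.00

Profit: HKD 1,485,945.57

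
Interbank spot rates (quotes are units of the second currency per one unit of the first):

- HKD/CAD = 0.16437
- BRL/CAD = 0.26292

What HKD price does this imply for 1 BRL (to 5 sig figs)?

1 BRL × 0.26292 = 0.26292 CAD
0.26292 CAD ÷ 0.16437 = 1.59956 HKD

BRL/HKD = 1.5996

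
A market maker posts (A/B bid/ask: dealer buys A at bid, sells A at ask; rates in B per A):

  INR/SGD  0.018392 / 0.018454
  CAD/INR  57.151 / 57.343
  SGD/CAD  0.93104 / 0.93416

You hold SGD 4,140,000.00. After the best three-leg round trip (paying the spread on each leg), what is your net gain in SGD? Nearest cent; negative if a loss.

Best loop SGD → INR → CAD → SGD:
SGD 4,140,000.00 ÷ 0.018454 (buy INR at ask) = INR 224,341,606.16
INR 224,341,606.16 ÷ 57.343 (buy CAD at ask) = CAD 3,912,275.36
CAD 3,912,275.36 ÷ 0.93416 (buy SGD at ask) = SGD 4,188,014.22

Net profit: SGD 48,014.22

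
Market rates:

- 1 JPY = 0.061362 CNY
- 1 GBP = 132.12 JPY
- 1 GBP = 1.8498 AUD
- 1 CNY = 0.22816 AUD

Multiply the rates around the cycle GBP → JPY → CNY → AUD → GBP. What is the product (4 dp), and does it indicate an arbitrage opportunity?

Around GBP → JPY → CNY → AUD → GBP: 1 × 132.12 × 0.061362 × 0.22816 ÷ 1.8498 = 0.999960
Product ≈ 1 (deviation 0.004%, within rounding noise).

1.0000 (no arbitrage)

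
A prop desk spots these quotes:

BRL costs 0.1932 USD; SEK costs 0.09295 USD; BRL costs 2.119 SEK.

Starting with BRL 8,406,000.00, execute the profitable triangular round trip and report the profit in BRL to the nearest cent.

Profitable loop is BRL → SEK → USD → BRL:
BRL 8,406,000.00 × 2.119 = SEK 17,812,314.00
SEK 17,812,314.00 × 0.09295 = USD 1,655,654.59
USD 1,655,654.59 ÷ 0.1932 = BRL 8,569,640.72
Profit = BRL 8,569,640.72 − BRL 8,406,000.00

Profit: BRL 163,640.72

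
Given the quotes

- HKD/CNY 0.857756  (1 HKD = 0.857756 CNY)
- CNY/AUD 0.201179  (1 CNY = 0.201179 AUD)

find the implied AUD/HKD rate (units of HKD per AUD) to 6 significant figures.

AUD/HKD = 5.79500

1 AUD ÷ 0.201179 = 4.9707 CNY
4.9707 CNY ÷ 0.857756 = 5.795 HKD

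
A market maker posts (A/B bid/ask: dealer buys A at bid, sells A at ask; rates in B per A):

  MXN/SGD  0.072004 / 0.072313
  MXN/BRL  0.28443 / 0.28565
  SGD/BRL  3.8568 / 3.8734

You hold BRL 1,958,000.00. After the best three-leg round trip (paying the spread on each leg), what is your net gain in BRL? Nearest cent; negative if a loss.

Net profit: BRL 30,288.32

Best loop BRL → SGD → MXN → BRL:
BRL 1,958,000.00 ÷ 3.8734 (buy SGD at ask) = SGD 505,499.04
SGD 505,499.04 ÷ 0.072313 (buy MXN at ask) = MXN 6,990,431.11
MXN 6,990,431.11 × 0.28443 (sell MXN at bid) = BRL 1,988,288.32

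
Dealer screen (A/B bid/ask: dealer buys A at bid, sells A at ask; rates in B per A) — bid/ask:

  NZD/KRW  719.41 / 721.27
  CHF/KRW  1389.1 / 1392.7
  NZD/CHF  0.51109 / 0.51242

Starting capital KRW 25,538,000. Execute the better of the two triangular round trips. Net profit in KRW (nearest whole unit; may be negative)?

Net profit: KRW 206,218

Best loop KRW → CHF → NZD → KRW:
KRW 25,538,000 ÷ 1392.7 (buy CHF at ask) = CHF 18,337.04
CHF 18,337.04 ÷ 0.51242 (buy NZD at ask) = NZD 35,785.18
NZD 35,785.18 × 719.41 (sell NZD at bid) = KRW 25,744,218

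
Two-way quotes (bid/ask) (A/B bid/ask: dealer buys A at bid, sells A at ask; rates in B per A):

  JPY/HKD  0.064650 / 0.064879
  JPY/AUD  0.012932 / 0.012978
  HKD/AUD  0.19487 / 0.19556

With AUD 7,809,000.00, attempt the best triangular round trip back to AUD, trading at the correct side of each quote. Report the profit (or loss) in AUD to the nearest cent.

Best loop AUD → HKD → JPY → AUD:
AUD 7,809,000.00 ÷ 0.19556 (buy HKD at ask) = HKD 39,931,478.83
HKD 39,931,478.83 ÷ 0.064879 (buy JPY at ask) = JPY 615,476,176
JPY 615,476,176 × 0.012932 (sell JPY at bid) = AUD 7,959,337.91

Net profit: AUD 150,337.91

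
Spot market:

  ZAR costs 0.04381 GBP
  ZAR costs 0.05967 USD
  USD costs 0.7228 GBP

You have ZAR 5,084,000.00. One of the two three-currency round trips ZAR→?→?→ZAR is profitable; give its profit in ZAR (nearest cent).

Profitable loop is ZAR → GBP → USD → ZAR:
ZAR 5,084,000.00 × 0.04381 = GBP 222,730.04
GBP 222,730.04 ÷ 0.7228 = USD 308,148.92
USD 308,148.92 ÷ 0.05967 = ZAR 5,164,218.55
Profit = ZAR 5,164,218.55 − ZAR 5,084,000.00

Profit: ZAR 80,218.55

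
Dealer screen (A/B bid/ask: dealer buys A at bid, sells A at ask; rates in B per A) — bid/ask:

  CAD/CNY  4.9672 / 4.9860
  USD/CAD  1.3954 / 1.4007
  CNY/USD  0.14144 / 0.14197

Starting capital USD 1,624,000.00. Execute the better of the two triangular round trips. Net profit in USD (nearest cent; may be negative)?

Best loop USD → CNY → CAD → USD:
USD 1,624,000.00 ÷ 0.14197 (buy CNY at ask) = CNY 11,439,036.42
CNY 11,439,036.42 ÷ 4.9860 (buy CAD at ask) = CAD 2,294,231.13
CAD 2,294,231.13 ÷ 1.4007 (buy USD at ask) = USD 1,637,917.56

Net profit: USD 13,917.56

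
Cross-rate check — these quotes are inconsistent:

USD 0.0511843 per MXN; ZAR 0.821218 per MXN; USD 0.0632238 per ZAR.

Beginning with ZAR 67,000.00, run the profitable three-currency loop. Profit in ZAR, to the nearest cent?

Profit: ZAR 963.71

Profitable loop is ZAR → USD → MXN → ZAR:
ZAR 67,000.00 × 0.0632238 = USD 4,235.99
USD 4,235.99 ÷ 0.0511843 = MXN 82,759.65
MXN 82,759.65 × 0.821218 = ZAR 67,963.71
Profit = ZAR 67,963.71 − ZAR 67,000.00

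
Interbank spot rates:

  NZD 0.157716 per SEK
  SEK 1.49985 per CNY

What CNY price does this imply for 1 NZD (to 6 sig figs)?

NZD/CNY = 4.22743

1 NZD ÷ 0.157716 = 6.34051 SEK
6.34051 SEK ÷ 1.49985 = 4.22743 CNY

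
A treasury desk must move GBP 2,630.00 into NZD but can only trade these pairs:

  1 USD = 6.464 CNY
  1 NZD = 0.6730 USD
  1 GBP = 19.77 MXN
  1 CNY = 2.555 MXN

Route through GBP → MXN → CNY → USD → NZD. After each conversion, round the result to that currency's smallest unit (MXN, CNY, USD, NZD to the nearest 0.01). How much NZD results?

GBP 2,630.00 × 19.77 = MXN 51,995.10
MXN 51,995.10 ÷ 2.555 = CNY 20,350.33
CNY 20,350.33 ÷ 6.464 = USD 3,148.26
USD 3,148.26 ÷ 0.6730 = NZD 4,677.95

NZD 4,677.95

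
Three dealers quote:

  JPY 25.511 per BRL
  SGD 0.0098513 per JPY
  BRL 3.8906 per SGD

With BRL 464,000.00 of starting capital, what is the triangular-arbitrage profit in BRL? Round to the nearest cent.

Profitable loop is BRL → SGD → JPY → BRL:
BRL 464,000.00 ÷ 3.8906 = SGD 119,261.81
SGD 119,261.81 ÷ 0.0098513 = JPY 12,106,200
JPY 12,106,200 ÷ 25.511 = BRL 474,548.24
Profit = BRL 474,548.24 − BRL 464,000.00

Profit: BRL 10,548.24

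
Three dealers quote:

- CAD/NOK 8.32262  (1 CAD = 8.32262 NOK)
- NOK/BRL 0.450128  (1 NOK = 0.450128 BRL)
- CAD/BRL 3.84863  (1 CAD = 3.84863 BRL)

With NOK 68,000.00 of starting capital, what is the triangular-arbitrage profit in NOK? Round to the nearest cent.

Profit: NOK 1,858.46

Profitable loop is NOK → CAD → BRL → NOK:
NOK 68,000.00 ÷ 8.32262 = CAD 8,170.50
CAD 8,170.50 × 3.84863 = BRL 31,445.25
BRL 31,445.25 ÷ 0.450128 = NOK 69,858.46
Profit = NOK 69,858.46 − NOK 68,000.00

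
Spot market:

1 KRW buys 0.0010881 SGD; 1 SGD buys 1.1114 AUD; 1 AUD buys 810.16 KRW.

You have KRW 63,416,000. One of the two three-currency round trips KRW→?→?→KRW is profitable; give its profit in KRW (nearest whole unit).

Profit: KRW 1,311,502

Profitable loop is KRW → AUD → SGD → KRW:
KRW 63,416,000 ÷ 810.16 = AUD 78,275.90
AUD 78,275.90 ÷ 1.1114 = SGD 70,429.99
SGD 70,429.99 ÷ 0.0010881 = KRW 64,727,502
Profit = KRW 64,727,502 − KRW 63,416,000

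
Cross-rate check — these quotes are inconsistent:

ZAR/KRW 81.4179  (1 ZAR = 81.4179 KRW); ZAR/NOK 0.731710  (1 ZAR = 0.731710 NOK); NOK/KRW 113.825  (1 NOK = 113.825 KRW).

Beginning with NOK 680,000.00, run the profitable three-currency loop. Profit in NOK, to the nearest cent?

Profitable loop is NOK → KRW → ZAR → NOK:
NOK 680,000.00 × 113.825 = KRW 77,401,000
KRW 77,401,000 ÷ 81.4179 = ZAR 950,663.18
ZAR 950,663.18 × 0.731710 = NOK 695,609.76
Profit = NOK 695,609.76 − NOK 680,000.00

Profit: NOK 15,609.76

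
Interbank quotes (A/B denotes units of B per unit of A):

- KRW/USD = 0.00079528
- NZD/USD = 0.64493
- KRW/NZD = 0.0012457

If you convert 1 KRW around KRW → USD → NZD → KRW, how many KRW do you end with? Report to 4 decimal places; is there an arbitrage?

0.9899 (arbitrage exists)

Around KRW → USD → NZD → KRW: 1 × 0.00079528 ÷ 0.64493 ÷ 0.0012457 = 0.989906
Product < 1; profitable direction is KRW → NZD → USD → KRW.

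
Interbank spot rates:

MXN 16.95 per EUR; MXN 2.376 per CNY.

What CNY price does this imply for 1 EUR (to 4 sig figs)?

1 EUR × 16.95 = 16.95 MXN
16.95 MXN ÷ 2.376 = 7.13384 CNY

EUR/CNY = 7.134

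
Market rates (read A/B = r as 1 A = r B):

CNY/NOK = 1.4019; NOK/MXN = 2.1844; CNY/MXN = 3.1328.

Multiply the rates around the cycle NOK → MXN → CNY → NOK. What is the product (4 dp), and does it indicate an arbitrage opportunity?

Around NOK → MXN → CNY → NOK: 1 × 2.1844 ÷ 3.1328 × 1.4019 = 0.977499
Product < 1; profitable direction is NOK → CNY → MXN → NOK.

0.9775 (arbitrage exists)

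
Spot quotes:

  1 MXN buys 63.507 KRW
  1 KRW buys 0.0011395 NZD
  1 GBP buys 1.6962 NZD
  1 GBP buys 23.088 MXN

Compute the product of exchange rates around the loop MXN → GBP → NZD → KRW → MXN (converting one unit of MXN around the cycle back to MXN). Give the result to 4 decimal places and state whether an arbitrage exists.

Around MXN → GBP → NZD → KRW → MXN: 1 ÷ 23.088 × 1.6962 ÷ 0.0011395 ÷ 63.507 = 1.015208
Product > 1; profitable direction is MXN → GBP → NZD → KRW → MXN.

1.0152 (arbitrage exists)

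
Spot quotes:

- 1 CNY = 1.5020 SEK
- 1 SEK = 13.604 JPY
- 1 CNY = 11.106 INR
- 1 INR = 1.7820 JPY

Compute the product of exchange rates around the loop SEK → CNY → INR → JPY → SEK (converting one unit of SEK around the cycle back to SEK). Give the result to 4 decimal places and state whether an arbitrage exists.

0.9686 (arbitrage exists)

Around SEK → CNY → INR → JPY → SEK: 1 ÷ 1.5020 × 11.106 × 1.7820 ÷ 13.604 = 0.968565
Product < 1; profitable direction is SEK → JPY → INR → CNY → SEK.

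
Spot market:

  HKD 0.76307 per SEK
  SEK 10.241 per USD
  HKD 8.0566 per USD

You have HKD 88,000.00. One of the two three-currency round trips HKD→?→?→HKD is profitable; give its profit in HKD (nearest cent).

Profitable loop is HKD → SEK → USD → HKD:
HKD 88,000.00 ÷ 0.76307 = SEK 115,323.63
SEK 115,323.63 ÷ 10.241 = USD 11,260.97
USD 11,260.97 × 8.0566 = HKD 90,725.16
Profit = HKD 90,725.16 − HKD 88,000.00

Profit: HKD 2,725.16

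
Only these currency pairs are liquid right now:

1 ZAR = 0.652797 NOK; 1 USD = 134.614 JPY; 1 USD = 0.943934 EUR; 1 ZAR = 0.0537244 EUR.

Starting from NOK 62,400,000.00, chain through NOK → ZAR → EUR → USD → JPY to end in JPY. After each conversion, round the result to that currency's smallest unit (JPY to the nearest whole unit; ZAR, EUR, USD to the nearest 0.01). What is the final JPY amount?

JPY 732,363,369

NOK 62,400,000.00 ÷ 0.652797 = ZAR 95,588,674.58
ZAR 95,588,674.58 × 0.0537244 = EUR 5,135,444.19
EUR 5,135,444.19 ÷ 0.943934 = USD 5,440,469.56
USD 5,440,469.56 × 134.614 = JPY 732,363,369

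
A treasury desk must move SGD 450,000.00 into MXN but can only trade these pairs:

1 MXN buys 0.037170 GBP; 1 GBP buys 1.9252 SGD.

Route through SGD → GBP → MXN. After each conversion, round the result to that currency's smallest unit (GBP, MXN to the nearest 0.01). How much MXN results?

SGD 450,000.00 ÷ 1.9252 = GBP 233,741.95
GBP 233,741.95 ÷ 0.037170 = MXN 6,288,457.09

MXN 6,288,457.09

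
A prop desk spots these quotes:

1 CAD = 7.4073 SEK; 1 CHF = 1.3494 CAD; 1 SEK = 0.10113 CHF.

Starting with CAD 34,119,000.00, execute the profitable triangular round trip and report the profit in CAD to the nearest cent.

Profit: CAD 369,709.25

Profitable loop is CAD → SEK → CHF → CAD:
CAD 34,119,000.00 × 7.4073 = SEK 252,729,668.70
SEK 252,729,668.70 × 0.10113 = CHF 25,558,551.40
CHF 25,558,551.40 × 1.3494 = CAD 34,488,709.25
Profit = CAD 34,488,709.25 − CAD 34,119,000.00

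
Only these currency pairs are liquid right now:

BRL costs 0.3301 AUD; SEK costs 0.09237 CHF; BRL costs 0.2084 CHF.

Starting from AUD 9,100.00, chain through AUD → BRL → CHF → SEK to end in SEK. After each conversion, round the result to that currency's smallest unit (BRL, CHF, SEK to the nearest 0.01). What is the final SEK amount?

SEK 62,196.06

AUD 9,100.00 ÷ 0.3301 = BRL 27,567.40
BRL 27,567.40 × 0.2084 = CHF 5,745.05
CHF 5,745.05 ÷ 0.09237 = SEK 62,196.06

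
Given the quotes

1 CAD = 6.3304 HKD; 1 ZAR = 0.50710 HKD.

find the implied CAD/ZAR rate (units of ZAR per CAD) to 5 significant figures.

CAD/ZAR = 12.484

1 CAD × 6.3304 = 6.3304 HKD
6.3304 HKD ÷ 0.50710 = 12.4835 ZAR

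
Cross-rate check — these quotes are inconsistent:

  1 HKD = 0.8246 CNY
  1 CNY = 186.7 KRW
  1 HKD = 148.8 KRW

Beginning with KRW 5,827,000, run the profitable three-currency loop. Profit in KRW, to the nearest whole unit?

Profitable loop is KRW → HKD → CNY → KRW:
KRW 5,827,000 ÷ 148.8 = HKD 39,159.95
HKD 39,159.95 × 0.8246 = CNY 32,291.29
CNY 32,291.29 × 186.7 = KRW 6,028,784
Profit = KRW 6,028,784 − KRW 5,827,000

Profit: KRW 201,784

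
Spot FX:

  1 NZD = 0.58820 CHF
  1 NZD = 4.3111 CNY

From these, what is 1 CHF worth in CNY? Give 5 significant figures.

1 CHF ÷ 0.58820 = 1.7001 NZD
1.7001 NZD × 4.3111 = 7.32931 CNY

CHF/CNY = 7.3293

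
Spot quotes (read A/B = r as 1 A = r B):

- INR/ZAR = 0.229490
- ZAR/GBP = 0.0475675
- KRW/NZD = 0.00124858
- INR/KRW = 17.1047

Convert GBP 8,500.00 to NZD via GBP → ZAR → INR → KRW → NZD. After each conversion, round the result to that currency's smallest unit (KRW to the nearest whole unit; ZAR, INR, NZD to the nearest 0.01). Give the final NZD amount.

NZD 16,629.40

GBP 8,500.00 ÷ 0.0475675 = ZAR 178,693.44
ZAR 178,693.44 ÷ 0.229490 = INR 778,654.58
INR 778,654.58 × 17.1047 = KRW 13,318,653
KRW 13,318,653 × 0.00124858 = NZD 16,629.40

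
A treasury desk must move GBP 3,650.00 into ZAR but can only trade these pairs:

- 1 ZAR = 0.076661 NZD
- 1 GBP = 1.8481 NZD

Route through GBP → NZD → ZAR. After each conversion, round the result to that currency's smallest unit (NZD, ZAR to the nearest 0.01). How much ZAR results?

GBP 3,650.00 × 1.8481 = NZD 6,745.57
NZD 6,745.57 ÷ 0.076661 = ZAR 87,992.20

ZAR 87,992.20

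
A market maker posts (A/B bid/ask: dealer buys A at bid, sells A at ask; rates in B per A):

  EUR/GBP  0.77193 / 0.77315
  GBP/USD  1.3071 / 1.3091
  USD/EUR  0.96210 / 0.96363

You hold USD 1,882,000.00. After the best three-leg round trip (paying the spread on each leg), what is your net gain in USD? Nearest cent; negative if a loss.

Net profit: USD 47,624.14

Best loop USD → GBP → EUR → USD:
USD 1,882,000.00 ÷ 1.3091 (buy GBP at ask) = GBP 1,437,628.91
GBP 1,437,628.91 ÷ 0.77315 (buy EUR at ask) = EUR 1,859,443.71
EUR 1,859,443.71 ÷ 0.96363 (buy USD at ask) = USD 1,929,624.14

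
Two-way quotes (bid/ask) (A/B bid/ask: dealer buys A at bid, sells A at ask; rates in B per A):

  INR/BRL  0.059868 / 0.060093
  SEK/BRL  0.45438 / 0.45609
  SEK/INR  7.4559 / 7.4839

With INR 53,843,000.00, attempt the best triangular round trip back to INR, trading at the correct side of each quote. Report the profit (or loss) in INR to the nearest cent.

Net profit: INR 556,711.37

Best loop INR → SEK → BRL → INR:
INR 53,843,000.00 ÷ 7.4839 (buy SEK at ask) = SEK 7,194,510.88
SEK 7,194,510.88 × 0.45438 (sell SEK at bid) = BRL 3,269,041.86
BRL 3,269,041.86 ÷ 0.060093 (buy INR at ask) = INR 54,399,711.37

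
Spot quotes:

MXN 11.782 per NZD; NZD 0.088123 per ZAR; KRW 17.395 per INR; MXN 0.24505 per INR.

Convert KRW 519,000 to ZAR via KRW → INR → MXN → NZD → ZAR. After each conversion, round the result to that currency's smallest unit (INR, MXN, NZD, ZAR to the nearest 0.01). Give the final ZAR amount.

ZAR 7,041.86

KRW 519,000 ÷ 17.395 = INR 29,836.16
INR 29,836.16 × 0.24505 = MXN 7,311.35
MXN 7,311.35 ÷ 11.782 = NZD 620.55
NZD 620.55 ÷ 0.088123 = ZAR 7,041.86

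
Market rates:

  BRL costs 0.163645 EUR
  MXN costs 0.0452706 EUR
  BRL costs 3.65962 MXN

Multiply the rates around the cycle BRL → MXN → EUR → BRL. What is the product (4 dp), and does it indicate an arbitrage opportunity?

1.0124 (arbitrage exists)

Around BRL → MXN → EUR → BRL: 1 × 3.65962 × 0.0452706 ÷ 0.163645 = 1.012394
Product > 1; profitable direction is BRL → MXN → EUR → BRL.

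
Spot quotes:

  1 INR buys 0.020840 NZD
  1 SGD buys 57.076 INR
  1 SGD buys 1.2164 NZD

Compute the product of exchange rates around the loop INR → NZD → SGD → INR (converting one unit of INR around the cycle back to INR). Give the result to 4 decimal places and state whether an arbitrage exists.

0.9779 (arbitrage exists)

Around INR → NZD → SGD → INR: 1 × 0.020840 ÷ 1.2164 × 57.076 = 0.977856
Product < 1; profitable direction is INR → SGD → NZD → INR.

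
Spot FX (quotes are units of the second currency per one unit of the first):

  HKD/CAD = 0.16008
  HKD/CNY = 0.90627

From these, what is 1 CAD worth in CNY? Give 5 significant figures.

CAD/CNY = 5.6614

1 CAD ÷ 0.16008 = 6.24688 HKD
6.24688 HKD × 0.90627 = 5.66136 CNY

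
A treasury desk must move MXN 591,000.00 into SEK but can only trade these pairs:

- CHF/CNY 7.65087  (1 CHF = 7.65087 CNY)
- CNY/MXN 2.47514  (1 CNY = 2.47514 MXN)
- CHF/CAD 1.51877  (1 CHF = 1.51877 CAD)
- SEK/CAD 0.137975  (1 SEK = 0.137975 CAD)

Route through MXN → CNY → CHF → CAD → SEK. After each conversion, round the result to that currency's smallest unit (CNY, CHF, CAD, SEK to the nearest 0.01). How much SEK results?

SEK 343,533.03

MXN 591,000.00 ÷ 2.47514 = CNY 238,774.37
CNY 238,774.37 ÷ 7.65087 = CHF 31,208.79
CHF 31,208.79 × 1.51877 = CAD 47,398.97
CAD 47,398.97 ÷ 0.137975 = SEK 343,533.03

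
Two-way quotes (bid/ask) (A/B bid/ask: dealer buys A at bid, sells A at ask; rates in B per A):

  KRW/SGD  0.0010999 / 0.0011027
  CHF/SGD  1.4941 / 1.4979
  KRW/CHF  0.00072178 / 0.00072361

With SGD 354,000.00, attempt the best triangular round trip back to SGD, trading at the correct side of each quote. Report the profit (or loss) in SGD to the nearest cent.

Net profit: SGD 5,227.09

Best loop SGD → CHF → KRW → SGD:
SGD 354,000.00 ÷ 1.4979 (buy CHF at ask) = CHF 236,330.86
CHF 236,330.86 ÷ 0.00072361 (buy KRW at ask) = KRW 326,599,775
KRW 326,599,775 × 0.0010999 (sell KRW at bid) = SGD 359,227.09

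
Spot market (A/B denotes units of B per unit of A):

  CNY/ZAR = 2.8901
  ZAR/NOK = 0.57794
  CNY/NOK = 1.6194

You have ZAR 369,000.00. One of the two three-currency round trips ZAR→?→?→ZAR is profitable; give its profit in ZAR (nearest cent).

Profit: ZAR 11,599.19

Profitable loop is ZAR → NOK → CNY → ZAR:
ZAR 369,000.00 × 0.57794 = NOK 213,259.86
NOK 213,259.86 ÷ 1.6194 = CNY 131,690.66
CNY 131,690.66 × 2.8901 = ZAR 380,599.19
Profit = ZAR 380,599.19 − ZAR 369,000.00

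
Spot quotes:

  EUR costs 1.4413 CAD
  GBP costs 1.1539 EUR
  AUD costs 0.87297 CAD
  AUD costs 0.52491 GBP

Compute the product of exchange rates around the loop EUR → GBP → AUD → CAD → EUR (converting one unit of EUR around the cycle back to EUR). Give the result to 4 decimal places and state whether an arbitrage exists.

1.0000 (no arbitrage)

Around EUR → GBP → AUD → CAD → EUR: 1 ÷ 1.1539 ÷ 0.52491 × 0.87297 ÷ 1.4413 = 0.999981
Product ≈ 1 (deviation 0.002%, within rounding noise).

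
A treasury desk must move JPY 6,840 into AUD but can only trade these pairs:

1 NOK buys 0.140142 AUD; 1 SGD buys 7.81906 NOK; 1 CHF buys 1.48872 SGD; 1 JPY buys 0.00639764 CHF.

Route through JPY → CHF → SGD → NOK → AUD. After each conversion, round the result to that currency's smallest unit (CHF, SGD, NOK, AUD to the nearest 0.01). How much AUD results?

JPY 6,840 × 0.00639764 = CHF 43.76
CHF 43.76 × 1.48872 = SGD 65.15
SGD 65.15 × 7.81906 = NOK 509.41
NOK 509.41 × 0.140142 = AUD 71.39

AUD 71.39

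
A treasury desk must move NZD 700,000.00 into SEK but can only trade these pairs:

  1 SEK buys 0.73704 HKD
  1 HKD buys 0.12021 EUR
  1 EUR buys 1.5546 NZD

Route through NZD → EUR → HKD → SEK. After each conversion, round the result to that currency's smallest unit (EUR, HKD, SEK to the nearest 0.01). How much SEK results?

SEK 5,082,152.85

NZD 700,000.00 ÷ 1.5546 = EUR 450,276.60
EUR 450,276.60 ÷ 0.12021 = HKD 3,745,749.94
HKD 3,745,749.94 ÷ 0.73704 = SEK 5,082,152.85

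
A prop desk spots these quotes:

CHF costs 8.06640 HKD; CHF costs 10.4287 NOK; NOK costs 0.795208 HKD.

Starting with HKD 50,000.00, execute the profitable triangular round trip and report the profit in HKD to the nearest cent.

Profit: HKD 1,404.50

Profitable loop is HKD → CHF → NOK → HKD:
HKD 50,000.00 ÷ 8.06640 = CHF 6,198.55
CHF 6,198.55 × 10.4287 = NOK 64,642.84
NOK 64,642.84 × 0.795208 = HKD 51,404.50
Profit = HKD 51,404.50 − HKD 50,000.00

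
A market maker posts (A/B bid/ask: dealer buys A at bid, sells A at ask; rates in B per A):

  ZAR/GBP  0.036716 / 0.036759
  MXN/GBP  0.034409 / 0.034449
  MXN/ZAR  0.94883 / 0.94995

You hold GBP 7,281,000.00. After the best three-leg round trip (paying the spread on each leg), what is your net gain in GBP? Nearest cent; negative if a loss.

Net profit: GBP 82,057.30

Best loop GBP → MXN → ZAR → GBP:
GBP 7,281,000.00 ÷ 0.034449 (buy MXN at ask) = MXN 211,355,917.44
MXN 211,355,917.44 × 0.94883 (sell MXN at bid) = ZAR 200,540,835.15
ZAR 200,540,835.15 × 0.036716 (sell ZAR at bid) = GBP 7,363,057.30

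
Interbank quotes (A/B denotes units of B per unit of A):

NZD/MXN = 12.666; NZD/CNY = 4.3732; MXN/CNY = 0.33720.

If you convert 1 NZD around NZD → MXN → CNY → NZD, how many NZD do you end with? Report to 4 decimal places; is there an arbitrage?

0.9766 (arbitrage exists)

Around NZD → MXN → CNY → NZD: 1 × 12.666 × 0.33720 ÷ 4.3732 = 0.976625
Product < 1; profitable direction is NZD → CNY → MXN → NZD.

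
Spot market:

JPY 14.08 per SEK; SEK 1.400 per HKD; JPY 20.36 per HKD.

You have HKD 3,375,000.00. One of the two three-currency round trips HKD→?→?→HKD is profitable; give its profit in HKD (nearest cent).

Profitable loop is HKD → JPY → SEK → HKD:
HKD 3,375,000.00 × 20.36 = JPY 68,715,000
JPY 68,715,000 ÷ 14.08 = SEK 4,880,326.70
SEK 4,880,326.70 ÷ 1.400 = HKD 3,485,947.65
Profit = HKD 3,485,947.65 − HKD 3,375,000.00

Profit: HKD 110,947.65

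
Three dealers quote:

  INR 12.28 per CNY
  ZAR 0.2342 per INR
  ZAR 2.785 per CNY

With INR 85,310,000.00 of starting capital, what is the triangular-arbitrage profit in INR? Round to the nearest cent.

Profitable loop is INR → ZAR → CNY → INR:
INR 85,310,000.00 × 0.2342 = ZAR 19,979,602.00
ZAR 19,979,602.00 ÷ 2.785 = CNY 7,174,004.31
CNY 7,174,004.31 × 12.28 = INR 88,096,772.91
Profit = INR 88,096,772.91 − INR 85,310,000.00

Profit: INR 2,786,772.91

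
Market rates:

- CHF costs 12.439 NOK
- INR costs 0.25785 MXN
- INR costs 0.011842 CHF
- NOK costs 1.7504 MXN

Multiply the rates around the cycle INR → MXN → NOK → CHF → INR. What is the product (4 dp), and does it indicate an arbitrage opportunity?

1.0000 (no arbitrage)

Around INR → MXN → NOK → CHF → INR: 1 × 0.25785 ÷ 1.7504 ÷ 12.439 ÷ 0.011842 = 1.000044
Product ≈ 1 (deviation 0.004%, within rounding noise).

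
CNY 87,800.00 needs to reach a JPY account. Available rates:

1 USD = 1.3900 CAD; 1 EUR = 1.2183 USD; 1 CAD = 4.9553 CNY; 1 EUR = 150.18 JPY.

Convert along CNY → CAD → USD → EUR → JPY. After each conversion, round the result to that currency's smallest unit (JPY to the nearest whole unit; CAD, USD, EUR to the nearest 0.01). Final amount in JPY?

JPY 1,571,330

CNY 87,800.00 ÷ 4.9553 = CAD 17,718.40
CAD 17,718.40 ÷ 1.3900 = USD 12,747.05
USD 12,747.05 ÷ 1.2183 = EUR 10,462.98
EUR 10,462.98 × 150.18 = JPY 1,571,330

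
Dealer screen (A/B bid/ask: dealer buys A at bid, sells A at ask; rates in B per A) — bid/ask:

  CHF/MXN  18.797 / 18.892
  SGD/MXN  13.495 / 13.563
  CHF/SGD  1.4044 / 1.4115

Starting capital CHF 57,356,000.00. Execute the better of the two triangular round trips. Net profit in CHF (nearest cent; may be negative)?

Net profit: CHF 183,307.25

Best loop CHF → SGD → MXN → CHF:
CHF 57,356,000.00 × 1.4044 (sell CHF at bid) = SGD 80,550,766.40
SGD 80,550,766.40 × 13.495 (sell SGD at bid) = MXN 1,087,032,592.57
MXN 1,087,032,592.57 ÷ 18.892 (buy CHF at ask) = CHF 57,539,307.25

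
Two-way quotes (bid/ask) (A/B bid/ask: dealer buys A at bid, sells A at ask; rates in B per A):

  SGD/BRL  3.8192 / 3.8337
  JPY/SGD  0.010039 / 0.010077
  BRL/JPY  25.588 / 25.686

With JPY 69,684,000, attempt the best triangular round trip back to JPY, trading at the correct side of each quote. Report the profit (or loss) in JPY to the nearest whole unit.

Net profit: JPY 540,266

Best loop JPY → BRL → SGD → JPY:
JPY 69,684,000 ÷ 25.686 (buy BRL at ask) = BRL 2,712,917.54
BRL 2,712,917.54 ÷ 3.8337 (buy SGD at ask) = SGD 707,649.93
SGD 707,649.93 ÷ 0.010077 (buy JPY at ask) = JPY 70,224,266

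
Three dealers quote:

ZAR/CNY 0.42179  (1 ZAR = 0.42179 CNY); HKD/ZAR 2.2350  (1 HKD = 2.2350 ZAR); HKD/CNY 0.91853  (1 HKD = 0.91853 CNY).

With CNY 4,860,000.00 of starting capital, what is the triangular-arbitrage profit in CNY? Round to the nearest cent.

Profitable loop is CNY → HKD → ZAR → CNY:
CNY 4,860,000.00 ÷ 0.91853 = HKD 5,291,062.89
HKD 5,291,062.89 × 2.2350 = ZAR 11,825,525.57
ZAR 11,825,525.57 × 0.42179 = CNY 4,987,888.43
Profit = CNY 4,987,888.43 − CNY 4,860,000.00

Profit: CNY 127,888.43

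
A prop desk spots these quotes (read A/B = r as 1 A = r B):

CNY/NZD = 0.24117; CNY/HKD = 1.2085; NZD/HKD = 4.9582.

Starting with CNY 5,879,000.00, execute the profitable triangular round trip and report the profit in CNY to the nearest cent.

Profitable loop is CNY → HKD → NZD → CNY:
CNY 5,879,000.00 × 1.2085 = HKD 7,104,771.50
HKD 7,104,771.50 ÷ 4.9582 = NZD 1,432,933.63
NZD 1,432,933.63 ÷ 0.24117 = CNY 5,941,591.51
Profit = CNY 5,941,591.51 − CNY 5,879,000.00

Profit: CNY 62,591.51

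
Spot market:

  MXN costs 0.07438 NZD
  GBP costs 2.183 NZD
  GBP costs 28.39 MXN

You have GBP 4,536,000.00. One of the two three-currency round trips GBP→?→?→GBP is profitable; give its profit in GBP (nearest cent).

Profit: GBP 153,269.74

Profitable loop is GBP → NZD → MXN → GBP:
GBP 4,536,000.00 × 2.183 = NZD 9,902,088.00
NZD 9,902,088.00 ÷ 0.07438 = MXN 133,128,367.84
MXN 133,128,367.84 ÷ 28.39 = GBP 4,689,269.74
Profit = GBP 4,689,269.74 − GBP 4,536,000.00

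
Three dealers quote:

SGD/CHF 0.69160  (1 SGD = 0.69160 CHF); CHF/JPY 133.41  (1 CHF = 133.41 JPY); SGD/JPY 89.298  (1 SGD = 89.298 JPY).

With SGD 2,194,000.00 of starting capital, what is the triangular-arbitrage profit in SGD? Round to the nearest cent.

Profit: SGD 72,930.78

Profitable loop is SGD → CHF → JPY → SGD:
SGD 2,194,000.00 × 0.69160 = CHF 1,517,370.40
CHF 1,517,370.40 × 133.41 = JPY 202,432,385
JPY 202,432,385 ÷ 89.298 = SGD 2,266,930.78
Profit = SGD 2,266,930.78 − SGD 2,194,000.00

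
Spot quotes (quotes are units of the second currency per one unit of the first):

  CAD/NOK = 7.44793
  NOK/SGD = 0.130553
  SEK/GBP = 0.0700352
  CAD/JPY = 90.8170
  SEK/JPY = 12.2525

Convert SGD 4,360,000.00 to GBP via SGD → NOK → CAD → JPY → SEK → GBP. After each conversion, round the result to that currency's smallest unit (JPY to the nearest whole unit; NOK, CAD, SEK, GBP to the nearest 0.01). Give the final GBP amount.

GBP 2,327,677.78

SGD 4,360,000.00 ÷ 0.130553 = NOK 33,396,398.40
NOK 33,396,398.40 ÷ 7.44793 = CAD 4,483,983.93
CAD 4,483,983.93 × 90.8170 = JPY 407,221,969
JPY 407,221,969 ÷ 12.2525 = SEK 33,235,826.89
SEK 33,235,826.89 × 0.0700352 = GBP 2,327,677.78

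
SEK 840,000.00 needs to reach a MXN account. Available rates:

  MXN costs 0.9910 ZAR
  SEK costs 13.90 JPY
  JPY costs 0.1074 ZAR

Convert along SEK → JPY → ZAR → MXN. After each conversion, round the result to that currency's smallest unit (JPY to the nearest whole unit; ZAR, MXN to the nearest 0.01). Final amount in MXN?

SEK 840,000.00 × 13.90 = JPY 11,676,000
JPY 11,676,000 × 0.1074 = ZAR 1,254,002.40
ZAR 1,254,002.40 ÷ 0.9910 = MXN 1,265,390.92

MXN 1,265,390.92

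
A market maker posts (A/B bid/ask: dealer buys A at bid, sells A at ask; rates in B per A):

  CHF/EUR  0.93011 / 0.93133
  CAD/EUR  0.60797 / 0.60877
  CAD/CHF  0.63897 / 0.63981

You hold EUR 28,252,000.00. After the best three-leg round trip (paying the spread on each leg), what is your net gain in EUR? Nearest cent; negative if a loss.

Net profit: EUR 573,492.15

Best loop EUR → CHF → CAD → EUR:
EUR 28,252,000.00 ÷ 0.93133 (buy CHF at ask) = CHF 30,335,112.15
CHF 30,335,112.15 ÷ 0.63981 (buy CAD at ask) = CAD 47,412,688.38
CAD 47,412,688.38 × 0.60797 (sell CAD at bid) = EUR 28,825,492.15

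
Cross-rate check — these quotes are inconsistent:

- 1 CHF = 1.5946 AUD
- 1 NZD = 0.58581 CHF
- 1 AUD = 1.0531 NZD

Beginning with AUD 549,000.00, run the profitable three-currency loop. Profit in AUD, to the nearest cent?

Profitable loop is AUD → CHF → NZD → AUD:
AUD 549,000.00 ÷ 1.5946 = CHF 344,286.97
CHF 344,286.97 ÷ 0.58581 = NZD 587,710.98
NZD 587,710.98 ÷ 1.0531 = AUD 558,077.09
Profit = AUD 558,077.09 − AUD 549,000.00

Profit: AUD 9,077.09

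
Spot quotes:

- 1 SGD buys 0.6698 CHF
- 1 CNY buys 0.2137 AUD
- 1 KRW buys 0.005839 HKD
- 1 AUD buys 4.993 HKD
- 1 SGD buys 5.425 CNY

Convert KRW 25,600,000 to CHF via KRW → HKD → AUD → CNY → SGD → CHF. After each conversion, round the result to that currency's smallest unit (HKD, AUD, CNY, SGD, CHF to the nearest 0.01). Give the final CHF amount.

CHF 17,296.48

KRW 25,600,000 × 0.005839 = HKD 149,478.40
HKD 149,478.40 ÷ 4.993 = AUD 29,937.59
AUD 29,937.59 ÷ 0.2137 = CNY 140,091.67
CNY 140,091.67 ÷ 5.425 = SGD 25,823.35
SGD 25,823.35 × 0.6698 = CHF 17,296.48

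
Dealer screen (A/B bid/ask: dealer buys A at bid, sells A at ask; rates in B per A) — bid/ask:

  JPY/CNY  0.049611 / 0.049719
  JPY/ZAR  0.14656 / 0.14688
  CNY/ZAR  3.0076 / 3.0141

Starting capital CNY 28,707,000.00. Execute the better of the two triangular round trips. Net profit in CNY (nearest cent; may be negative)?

Best loop CNY → ZAR → JPY → CNY:
CNY 28,707,000.00 × 3.0076 (sell CNY at bid) = ZAR 86,339,173.20
ZAR 86,339,173.20 ÷ 0.14688 (buy JPY at ask) = JPY 587,821,168
JPY 587,821,168 × 0.049611 (sell JPY at bid) = CNY 29,162,395.98

Net profit: CNY 455,395.98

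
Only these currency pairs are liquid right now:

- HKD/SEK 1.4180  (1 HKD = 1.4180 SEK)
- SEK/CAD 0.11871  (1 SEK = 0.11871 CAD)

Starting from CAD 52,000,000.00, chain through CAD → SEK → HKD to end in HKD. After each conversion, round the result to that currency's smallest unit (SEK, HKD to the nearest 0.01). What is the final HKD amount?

HKD 308,915,576.82

CAD 52,000,000.00 ÷ 0.11871 = SEK 438,042,287.93
SEK 438,042,287.93 ÷ 1.4180 = HKD 308,915,576.82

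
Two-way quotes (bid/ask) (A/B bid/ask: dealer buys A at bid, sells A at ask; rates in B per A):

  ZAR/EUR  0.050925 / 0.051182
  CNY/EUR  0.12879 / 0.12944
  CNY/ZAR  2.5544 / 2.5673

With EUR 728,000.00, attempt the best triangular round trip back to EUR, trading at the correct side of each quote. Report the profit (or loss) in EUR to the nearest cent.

Net profit: EUR 3,615.37

Best loop EUR → CNY → ZAR → EUR:
EUR 728,000.00 ÷ 0.12944 (buy CNY at ask) = CNY 5,624,227.44
CNY 5,624,227.44 × 2.5544 (sell CNY at bid) = ZAR 14,366,526.58
ZAR 14,366,526.58 × 0.050925 (sell ZAR at bid) = EUR 731,615.37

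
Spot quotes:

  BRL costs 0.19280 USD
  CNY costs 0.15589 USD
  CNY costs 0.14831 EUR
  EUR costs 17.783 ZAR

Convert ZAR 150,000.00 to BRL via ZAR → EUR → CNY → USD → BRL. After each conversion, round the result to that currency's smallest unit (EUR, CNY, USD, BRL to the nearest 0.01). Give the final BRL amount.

BRL 45,986.15

ZAR 150,000.00 ÷ 17.783 = EUR 8,435.02
EUR 8,435.02 ÷ 0.14831 = CNY 56,874.25
CNY 56,874.25 × 0.15589 = USD 8,866.13
USD 8,866.13 ÷ 0.19280 = BRL 45,986.15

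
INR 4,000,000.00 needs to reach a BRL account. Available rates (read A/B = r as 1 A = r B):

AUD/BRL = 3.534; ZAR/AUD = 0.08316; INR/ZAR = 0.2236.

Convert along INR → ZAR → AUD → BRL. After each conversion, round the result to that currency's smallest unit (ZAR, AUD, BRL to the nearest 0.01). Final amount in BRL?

BRL 262,852.91

INR 4,000,000.00 × 0.2236 = ZAR 894,400.00
ZAR 894,400.00 × 0.08316 = AUD 74,378.30
AUD 74,378.30 × 3.534 = BRL 262,852.91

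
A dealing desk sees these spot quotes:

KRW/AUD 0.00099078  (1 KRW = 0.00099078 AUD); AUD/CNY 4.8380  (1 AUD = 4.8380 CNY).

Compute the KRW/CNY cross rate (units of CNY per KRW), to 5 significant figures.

1 KRW × 0.00099078 = 0.00099078 AUD
0.00099078 AUD × 4.8380 = 0.00479339 CNY

KRW/CNY = 0.0047934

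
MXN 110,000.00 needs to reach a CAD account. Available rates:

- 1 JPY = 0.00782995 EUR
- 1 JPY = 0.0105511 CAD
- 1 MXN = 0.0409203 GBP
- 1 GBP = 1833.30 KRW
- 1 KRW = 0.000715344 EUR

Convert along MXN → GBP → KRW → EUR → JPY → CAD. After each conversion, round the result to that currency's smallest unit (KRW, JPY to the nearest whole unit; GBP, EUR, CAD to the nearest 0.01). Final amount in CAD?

MXN 110,000.00 × 0.0409203 = GBP 4,501.23
GBP 4,501.23 × 1833.30 = KRW 8,252,105
KRW 8,252,105 × 0.000715344 = EUR 5,903.09
EUR 5,903.09 ÷ 0.00782995 = JPY 753,912
JPY 753,912 × 0.0105511 = CAD 7,954.60

CAD 7,954.60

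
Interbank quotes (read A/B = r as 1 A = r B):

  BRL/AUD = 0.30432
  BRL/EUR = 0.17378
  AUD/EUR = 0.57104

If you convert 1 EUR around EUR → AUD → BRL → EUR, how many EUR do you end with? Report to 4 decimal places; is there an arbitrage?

1.0000 (no arbitrage)

Around EUR → AUD → BRL → EUR: 1 ÷ 0.57104 ÷ 0.30432 × 0.17378 = 1.000006
Product ≈ 1 (deviation 0.001%, within rounding noise).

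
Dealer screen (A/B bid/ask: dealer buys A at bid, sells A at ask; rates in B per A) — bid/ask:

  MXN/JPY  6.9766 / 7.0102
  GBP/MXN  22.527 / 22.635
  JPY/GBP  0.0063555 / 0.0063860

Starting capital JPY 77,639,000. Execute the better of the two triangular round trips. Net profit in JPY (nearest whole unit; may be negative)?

Net result: JPY -89,886 (no profitable arbitrage after spreads)

Best loop JPY → GBP → MXN → JPY:
JPY 77,639,000 × 0.0063555 (sell JPY at bid) = GBP 493,434.66
GBP 493,434.66 × 22.527 (sell GBP at bid) = MXN 11,115,602.69
MXN 11,115,602.69 × 6.9766 (sell MXN at bid) = JPY 77,549,114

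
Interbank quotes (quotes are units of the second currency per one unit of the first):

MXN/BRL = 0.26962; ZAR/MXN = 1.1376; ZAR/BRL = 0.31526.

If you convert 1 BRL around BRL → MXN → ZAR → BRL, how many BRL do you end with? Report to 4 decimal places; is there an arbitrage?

Around BRL → MXN → ZAR → BRL: 1 ÷ 0.26962 ÷ 1.1376 × 0.31526 = 1.027844
Product > 1; profitable direction is BRL → MXN → ZAR → BRL.

1.0278 (arbitrage exists)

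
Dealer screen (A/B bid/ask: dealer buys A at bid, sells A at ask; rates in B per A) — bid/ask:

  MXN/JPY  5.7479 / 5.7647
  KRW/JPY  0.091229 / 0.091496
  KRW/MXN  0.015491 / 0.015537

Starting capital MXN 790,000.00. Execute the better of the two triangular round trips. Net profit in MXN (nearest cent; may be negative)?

Net profit: MXN 14,666.88

Best loop MXN → KRW → JPY → MXN:
MXN 790,000.00 ÷ 0.015537 (buy KRW at ask) = KRW 50,846,367
KRW 50,846,367 × 0.091229 (sell KRW at bid) = JPY 4,638,663
JPY 4,638,663 ÷ 5.7647 (buy MXN at ask) = MXN 804,666.88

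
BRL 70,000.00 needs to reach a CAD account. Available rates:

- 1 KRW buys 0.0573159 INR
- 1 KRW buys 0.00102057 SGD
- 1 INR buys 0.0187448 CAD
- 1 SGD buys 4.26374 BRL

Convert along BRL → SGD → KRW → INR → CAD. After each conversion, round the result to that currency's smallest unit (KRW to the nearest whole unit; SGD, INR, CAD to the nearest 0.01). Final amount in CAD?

BRL 70,000.00 ÷ 4.26374 = SGD 16,417.51
SGD 16,417.51 ÷ 0.00102057 = KRW 16,086,608
KRW 16,086,608 × 0.0573159 = INR 922,018.42
INR 922,018.42 × 0.0187448 = CAD 17,283.05

CAD 17,283.05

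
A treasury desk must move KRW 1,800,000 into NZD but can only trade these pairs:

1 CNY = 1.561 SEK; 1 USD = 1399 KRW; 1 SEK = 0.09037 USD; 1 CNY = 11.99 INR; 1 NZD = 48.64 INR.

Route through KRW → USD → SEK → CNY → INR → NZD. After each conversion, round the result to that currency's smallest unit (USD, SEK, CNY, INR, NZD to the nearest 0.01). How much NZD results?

NZD 2,248.29

KRW 1,800,000 ÷ 1399 = USD 1,286.63
USD 1,286.63 ÷ 0.09037 = SEK 14,237.36
SEK 14,237.36 ÷ 1.561 = CNY 9,120.67
CNY 9,120.67 × 11.99 = INR 109,356.83
INR 109,356.83 ÷ 48.64 = NZD 2,248.29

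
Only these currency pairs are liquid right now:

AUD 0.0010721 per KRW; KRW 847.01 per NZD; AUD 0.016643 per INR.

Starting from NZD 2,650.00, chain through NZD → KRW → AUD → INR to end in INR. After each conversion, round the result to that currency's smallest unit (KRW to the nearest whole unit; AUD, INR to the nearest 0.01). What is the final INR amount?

NZD 2,650.00 × 847.01 = KRW 2,244,576
KRW 2,244,576 × 0.0010721 = AUD 2,406.41
AUD 2,406.41 ÷ 0.016643 = INR 144,589.92

INR 144,589.92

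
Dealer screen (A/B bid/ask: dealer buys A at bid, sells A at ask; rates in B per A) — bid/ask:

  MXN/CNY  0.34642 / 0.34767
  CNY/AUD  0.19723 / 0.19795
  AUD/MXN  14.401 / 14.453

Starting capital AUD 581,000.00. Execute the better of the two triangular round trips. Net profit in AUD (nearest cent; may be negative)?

Best loop AUD → CNY → MXN → AUD:
AUD 581,000.00 ÷ 0.19795 (buy CNY at ask) = CNY 2,935,084.62
CNY 2,935,084.62 ÷ 0.34767 (buy MXN at ask) = MXN 8,442,156.69
MXN 8,442,156.69 ÷ 14.453 (buy AUD at ask) = AUD 584,111.03

Net profit: AUD 3,111.03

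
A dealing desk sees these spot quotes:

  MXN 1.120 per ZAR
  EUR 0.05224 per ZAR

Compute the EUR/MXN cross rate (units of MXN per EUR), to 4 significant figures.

1 EUR ÷ 0.05224 = 19.1424 ZAR
19.1424 ZAR × 1.120 = 21.4395 MXN

EUR/MXN = 21.44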